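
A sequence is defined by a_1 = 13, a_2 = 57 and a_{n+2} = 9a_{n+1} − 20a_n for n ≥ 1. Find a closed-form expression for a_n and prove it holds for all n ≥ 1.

Claim: a_n = 5^n + 2·4^n.

Base cases: a_1 = 13 and 5^1 + 2·4^1 = 13; a_2 = 57 and 5^2 + 2·4^2 = 57.
Assume a_j = 5^j + 2·4^j for all 1 ≤ j ≤ r, where r ≥ 2.
Then a_{r+1} = 9a_r − 20a_{r−1} = 9·(5^r + 2·4^r) − 20·(5^{r−1} + 2·4^{r−1}) = (9·5 − 20)5^{r−1} + 2·(9·4 − 20)4^{r−1} = 25·5^{r−1} + 32·4^{r−1} = 5^{r+1} + 2·4^{r+1}.
So the formula holds for r+1, and by strong induction a_n = 5^n + 2·4^n for all n ≥ 1.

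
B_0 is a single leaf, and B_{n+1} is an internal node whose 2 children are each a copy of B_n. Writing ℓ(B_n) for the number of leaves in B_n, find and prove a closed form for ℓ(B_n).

Claim: ℓ(B_n) = 2^n.

Base case: ℓ(B_0) = 1, and 2^0 = 1.
Assume ℓ(B_r) = 2^r.
Then ℓ(B_{r+1}) = 2·ℓ(B_r) = 2·2^r = 2^{r+1}.
By induction, ℓ(B_n) = 2^n for all n ≥ 0.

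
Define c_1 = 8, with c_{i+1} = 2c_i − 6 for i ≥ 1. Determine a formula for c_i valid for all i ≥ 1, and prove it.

Claim: c_i = 2^i + 6.

Base case: c_1 = 8, and 2^1 + 6 = 2 + 6 = 8.
Assume c_r = 2^r + 6 for some r ≥ 1.
Then c_{r+1} = 2c_r − 6 = 2·(2^r + 6) − 6 = 2^{r+1} + 12 − 6 = 2^{r+1} + 6.
Hence c_i = 2^i + 6 for every i ≥ 1, by induction.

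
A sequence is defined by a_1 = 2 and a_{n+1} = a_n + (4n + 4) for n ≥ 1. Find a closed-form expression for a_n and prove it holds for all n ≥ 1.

Claim: a_n = 2n^2 + 2n − 2.

Base case: a_1 = 2, and 2·1^2 + 2·1 − 2 = 2.
Assume a_j = 2j^2 + 2j − 2.
Then a_{j+1} = a_j + (4j + 4) = (2j^2 + 2j − 2) + (4j + 4) = 2j^2 + 6j + 2,
and 2·(j+1)^2 + 2·(j+1) − 2 = 2j^2 + 6j + 2.
By induction, a_n = 2n^2 + 2n − 2 for all n ≥ 1.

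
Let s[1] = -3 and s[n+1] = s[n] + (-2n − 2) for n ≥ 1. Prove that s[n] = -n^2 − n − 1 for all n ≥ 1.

Base case: s[1] = -3, and -1^2 − 1 − 1 = -3.
Assume s[r] = -r^2 − r − 1.
Then s[r+1] = s[r] + (-2r − 2) = (-r^2 − r − 1) + (-2r − 2) = -r^2 − 3r − 3,
and -(r+1)^2 − (r+1) − 1 = -r^2 − 3r − 3.
This completes the inductive step, so s[n] = -n^2 − n − 1 for all n ≥ 1.

s[n] = -n^2 − n − 1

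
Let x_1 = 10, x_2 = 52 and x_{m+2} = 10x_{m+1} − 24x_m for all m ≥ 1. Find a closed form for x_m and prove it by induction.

Claim: x_m = 6^m + 4^m.

Base cases: x_1 = 10 and 6^1 + 4^1 = 10; x_2 = 52 and 6^2 + 4^2 = 52.
Assume x_i = 6^i + 4^i for all 1 ≤ i ≤ j, where j ≥ 2.
Then x_{j+1} = 10x_j − 24x_{j−1} = 10·(6^j + 4^j) − 24·(6^{j−1} + 4^{j−1}) = (10·6 − 24)6^{j−1} + (10·4 − 24)4^{j−1} = 36·6^{j−1} + 16·4^{j−1} = 6^{j+1} + 4^{j+1}.
By strong induction, x_m = 6^m + 4^m for all m ≥ 1.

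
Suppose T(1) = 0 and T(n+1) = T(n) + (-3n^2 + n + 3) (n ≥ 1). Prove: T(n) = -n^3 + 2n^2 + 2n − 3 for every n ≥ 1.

Base case: T(1) = 0, and -1^3 + 2·1^2 + 2·1 − 3 = 0.
Assume T(j) = -j^3 + 2j^2 + 2j − 3.
Then T(j+1) = T(j) + (-3j^2 + j + 3) = (-j^3 + 2j^2 + 2j − 3) + (-3j^2 + j + 3) = -j^3 − j^2 + 3j,
and -(j+1)^3 + 2·(j+1)^2 + 2·(j+1) − 3 = -j^3 − j^2 + 3j.
By induction, T(n) = -n^3 + 2n^2 + 2n − 3 for all n ≥ 1.

T(n) = -n^3 + 2n^2 + 2n − 3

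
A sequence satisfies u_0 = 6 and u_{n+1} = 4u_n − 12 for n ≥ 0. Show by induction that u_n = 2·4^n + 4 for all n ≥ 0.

Base case: u_0 = 6, and 2·4^0 + 4 = 2 + 4 = 6.
Assume u_j = 2·4^j + 4 for some j ≥ 0.
Then u_{j+1} = 4u_j − 12 = 4·(2·4^j + 4) − 12 = 8·4^j + 16 − 12 = 2·4^{j+1} + 4.
This completes the inductive step, so u_n = 2·4^n + 4 for all n ≥ 0.

u_n = 2·4^n + 4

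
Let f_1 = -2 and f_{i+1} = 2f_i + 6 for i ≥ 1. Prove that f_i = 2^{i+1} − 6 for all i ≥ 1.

Base case: f_1 = -2, and 2^{1+1} − 6 = 4 − 6 = -2.
Assume f_m = 2^{m+1} − 6 for some m ≥ 1.
Then f_{m+1} = 2f_m + 6 = 2·(2^{m+1} − 6) + 6 = 2^{m+2} − 12 + 6 = 2^{m+2} − 6.
So the formula holds for m+1, and by induction f_i = 2^{i+1} − 6 for all i ≥ 1.

f_i = 2^{i+1} − 6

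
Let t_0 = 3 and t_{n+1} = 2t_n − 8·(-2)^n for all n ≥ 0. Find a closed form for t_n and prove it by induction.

Claim: t_n = 2^n + 2·(-2)^n.

Base case: t_0 = 3, and 2^0 + 2·(-2)^0 = 1 + 2 = 3.
Assume t_j = 2^j + 2·(-2)^j for some j ≥ 0.
Then t_{j+1} = 2t_j − 8·(-2)^j = 2·(2^j + 2·(-2)^j) − 8·(-2)^j = 2^{j+1} + 4·(-2)^j − 8·(-2)^j = 2^{j+1} − 4·(-2)^j = 2^{j+1} + 2·(-2)^{j+1}.
So the formula holds for j+1, and by induction t_n = 2^n + 2·(-2)^n for all n ≥ 0.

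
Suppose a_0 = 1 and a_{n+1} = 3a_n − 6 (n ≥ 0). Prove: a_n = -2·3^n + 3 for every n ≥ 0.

Base case: a_0 = 1, and -2·3^0 + 3 = -2 + 3 = 1.
Assume a_j = -2·3^j + 3 for some j ≥ 0.
Then a_{j+1} = 3a_j − 6 = 3·(-2·3^j + 3) − 6 = -6·3^j + 9 − 6 = -2·3^{j+1} + 3.
This completes the inductive step, so a_n = -2·3^n + 3 for all n ≥ 0.

a_n = -2·3^n + 3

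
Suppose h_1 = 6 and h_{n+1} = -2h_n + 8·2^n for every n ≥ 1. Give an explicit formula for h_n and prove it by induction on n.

Claim: h_n = -(-2)^n + 2·2^n.

Base case: h_1 = 6, and -(-2)^1 + 2·2^1 = 2 + 4 = 6.
Assume h_m = -(-2)^m + 2·2^m for some m ≥ 1.
Then h_{m+1} = -2h_m + 8·2^m = -2·(-(-2)^m + 2·2^m) + 8·2^m = -(-2)^{m+1} − 4·2^m + 8·2^m = -(-2)^{m+1} + 4·2^m = -(-2)^{m+1} + 2·2^{m+1}.
By induction, h_n = -(-2)^n + 2·2^n for all n ≥ 1.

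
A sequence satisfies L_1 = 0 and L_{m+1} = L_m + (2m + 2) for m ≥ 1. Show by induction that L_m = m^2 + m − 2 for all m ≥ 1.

Base case: L_1 = 0, and 1^2 + 1 − 2 = 0.
Assume L_j = j^2 + j − 2.
Then L_{j+1} = L_j + (2j + 2) = (j^2 + j − 2) + (2j + 2) = j^2 + 3j,
and (j+1)^2 + (j+1) − 2 = j^2 + 3j.
Hence L_m = m^2 + m − 2 for every m ≥ 1, by induction.

L_m = m^2 + m − 2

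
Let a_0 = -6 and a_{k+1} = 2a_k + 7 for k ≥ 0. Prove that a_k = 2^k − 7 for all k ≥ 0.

Base case: a_0 = -6, and 2^0 − 7 = 1 − 7 = -6.
Assume a_r = 2^r − 7 for some r ≥ 0.
Then a_{r+1} = 2a_r + 7 = 2·(2^r − 7) + 7 = 2^{r+1} − 14 + 7 = 2^{r+1} − 7.
Hence a_k = 2^k − 7 for every k ≥ 0, by induction.

a_k = 2^k − 7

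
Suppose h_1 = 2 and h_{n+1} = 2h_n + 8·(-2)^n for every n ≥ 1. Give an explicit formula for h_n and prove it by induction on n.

Claim: h_n = -2^n − 2·(-2)^n.

Base case: h_1 = 2, and -2^1 − 2·(-2)^1 = -2 + 4 = 2.
Assume h_k = -2^k − 2·(-2)^k for some k ≥ 1.
Then h_{k+1} = 2h_k + 8·(-2)^k = 2·(-2^k − 2·(-2)^k) + 8·(-2)^k = -2^{k+1} − 4·(-2)^k + 8·(-2)^k = -2^{k+1} + 4·(-2)^k = -2^{k+1} − 2·(-2)^{k+1}.
By induction, h_n = -2^n − 2·(-2)^n for all n ≥ 1.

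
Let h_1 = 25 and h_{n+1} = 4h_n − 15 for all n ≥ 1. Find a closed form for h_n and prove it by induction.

Claim: h_n = 5·4^n + 5.

Base case: h_1 = 25, and 5·4^1 + 5 = 20 + 5 = 25.
Assume h_m = 5·4^m + 5 for some m ≥ 1.
Then h_{m+1} = 4h_m − 15 = 4·(5·4^m + 5) − 15 = 20·4^m + 20 − 15 = 5·4^{m+1} + 5.
Hence h_n = 5·4^n + 5 for every n ≥ 1, by induction.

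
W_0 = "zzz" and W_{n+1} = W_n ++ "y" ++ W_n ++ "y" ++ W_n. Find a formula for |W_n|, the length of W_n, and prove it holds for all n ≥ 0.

Claim: |W_n| = 4·3^n − 1.

Base case: |W_0| = 3, and 4·3^0 − 1 = 3.
Assume |W_m| = 4·3^m − 1.
Then |W_{m+1}| = 3|W_m| + 2 = 3(4·3^m − 1) + 2 = 4·3^{m+1} − 3 + 2 = 4·3^{m+1} − 1.
By induction, |W_n| = 4·3^n − 1 for all n ≥ 0.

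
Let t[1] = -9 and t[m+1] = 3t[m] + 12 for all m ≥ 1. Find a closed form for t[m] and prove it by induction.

Claim: t[m] = -3^m − 6.

Base case: t[1] = -9, and -3^1 − 6 = -3 − 6 = -9.
Assume t[j] = -3^j − 6 for some j ≥ 1.
Then t[j+1] = 3t[j] + 12 = 3·(-3^j − 6) + 12 = -3^{j+1} − 18 + 12 = -3^{j+1} − 6.
So the formula holds for j+1, and by induction t[m] = -3^m − 6 for all m ≥ 1.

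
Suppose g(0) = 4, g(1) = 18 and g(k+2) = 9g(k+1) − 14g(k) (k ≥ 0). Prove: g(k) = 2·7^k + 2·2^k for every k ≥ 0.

Base cases: g(0) = 4 and 2·7^0 + 2·2^0 = 4; g(1) = 18 and 2·7^1 + 2·2^1 = 18.
Assume g(i) = 2·7^i + 2·2^i for all 0 ≤ i ≤ j, where j ≥ 1.
Then g(j+1) = 9g(j) − 14g(j−1) = 9·(2·7^j + 2·2^j) − 14·(2·7^{j−1} + 2·2^{j−1}) = 2·(9·7 − 14)7^{j−1} + 2·(9·2 − 14)2^{j−1} = 98·7^{j−1} + 8·2^{j−1} = 2·7^{j+1} + 2·2^{j+1}.
Hence g(k) = 2·7^k + 2·2^k for every k ≥ 0, by strong induction.

g(k) = 2·7^k + 2·2^k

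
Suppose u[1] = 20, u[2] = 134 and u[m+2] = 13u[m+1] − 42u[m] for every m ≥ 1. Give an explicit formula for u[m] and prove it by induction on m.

Claim: u[m] = 2·7^m + 6^m.

Base cases: u[1] = 20 and 2·7^1 + 6^1 = 20; u[2] = 134 and 2·7^2 + 6^2 = 134.
Assume u[i] = 2·7^i + 6^i for all 1 ≤ i ≤ j, where j ≥ 2.
Then u[j+1] = 13u[j] − 42u[j−1] = 13·(2·7^j + 6^j) − 42·(2·7^{j−1} + 6^{j−1}) = 2·(13·7 − 42)7^{j−1} + (13·6 − 42)6^{j−1} = 98·7^{j−1} + 36·6^{j−1} = 2·7^{j+1} + 6^{j+1}.
By strong induction, u[m] = 2·7^m + 6^m for all m ≥ 1.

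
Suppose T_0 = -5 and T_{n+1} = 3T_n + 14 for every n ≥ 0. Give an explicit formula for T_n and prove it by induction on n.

Claim: T_n = 2·3^n − 7.

Base case: T_0 = -5, and 2·3^0 − 7 = 2 − 7 = -5.
Assume T_r = 2·3^r − 7 for some r ≥ 0.
Then T_{r+1} = 3T_r + 14 = 3·(2·3^r − 7) + 14 = 6·3^r − 21 + 14 = 2·3^{r+1} − 7.
So the formula holds for r+1, and by induction T_n = 2·3^n − 7 for all n ≥ 0.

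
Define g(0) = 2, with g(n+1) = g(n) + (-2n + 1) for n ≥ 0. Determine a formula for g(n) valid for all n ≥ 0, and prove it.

Claim: g(n) = -n^2 + 2n + 2.

Base case: g(0) = 2, and -0^2 + 2·0 + 2 = 2.
Assume g(k) = -k^2 + 2k + 2.
Then g(k+1) = g(k) + (-2k + 1) = (-k^2 + 2k + 2) + (-2k + 1) = -k^2 + 3,
and -(k+1)^2 + 2·(k+1) + 2 = -k^2 + 3.
Hence g(n) = -n^2 + 2n + 2 for every n ≥ 0, by induction.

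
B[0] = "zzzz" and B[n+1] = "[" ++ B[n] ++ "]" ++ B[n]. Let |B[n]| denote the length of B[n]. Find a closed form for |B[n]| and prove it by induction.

Claim: |B[n]| = 6·2^n − 2.

Base case: |B[0]| = 4, and 6·2^0 − 2 = 4.
Assume |B[m]| = 6·2^m − 2.
Then |B[m+1]| = 1 + |B[m]| + 1 + |B[m]| = 2|B[m]| + 2 = 2(6·2^m − 2) + 2 = 6·2^{m+1} − 4 + 2 = 6·2^{m+1} − 2.
Hence |B[n]| = 6·2^n − 2 for every n ≥ 0, by induction.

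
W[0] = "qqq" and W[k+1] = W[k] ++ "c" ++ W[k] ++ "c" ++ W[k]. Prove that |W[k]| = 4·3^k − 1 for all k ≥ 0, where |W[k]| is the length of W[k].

Base case: |W[0]| = 3, and 4·3^0 − 1 = 3.
Assume |W[m]| = 4·3^m − 1.
Then |W[m+1]| = 3|W[m]| + 2 = 3(4·3^m − 1) + 2 = 4·3^{m+1} − 3 + 2 = 4·3^{m+1} − 1.
By induction, |W[k]| = 4·3^k − 1 for all k ≥ 0.

|W[k]| = 4·3^k − 1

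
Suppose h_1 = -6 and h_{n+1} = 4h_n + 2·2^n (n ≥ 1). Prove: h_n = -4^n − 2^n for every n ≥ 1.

Base case: h_1 = -6, and -4^1 − 2^1 = -4 − 2 = -6.
Assume h_m = -4^m − 2^m for some m ≥ 1.
Then h_{m+1} = 4h_m + 2·2^m = 4·(-4^m − 2^m) + 2·2^m = -4^{m+1} − 4·2^m + 2·2^m = -4^{m+1} − 2·2^m = -4^{m+1} − 2^{m+1}.
This completes the inductive step, so h_n = -4^n − 2^n for all n ≥ 1.

h_n = -4^n − 2^n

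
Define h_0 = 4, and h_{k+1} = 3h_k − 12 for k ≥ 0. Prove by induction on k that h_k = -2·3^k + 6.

Base case: h_0 = 4, and -2·3^0 + 6 = -2 + 6 = 4.
Assume h_j = -2·3^j + 6 for some j ≥ 0.
Then h_{j+1} = 3h_j − 12 = 3·(-2·3^j + 6) − 12 = -6·3^j + 18 − 12 = -2·3^{j+1} + 6.
Hence h_k = -2·3^k + 6 for every k ≥ 0, by induction.

h_k = -2·3^k + 6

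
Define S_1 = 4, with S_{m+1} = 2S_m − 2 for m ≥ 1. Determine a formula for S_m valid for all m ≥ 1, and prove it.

Claim: S_m = 2^m + 2.

Base case: S_1 = 4, and 2^1 + 2 = 2 + 2 = 4.
Assume S_k = 2^k + 2 for some k ≥ 1.
Then S_{k+1} = 2S_k − 2 = 2·(2^k + 2) − 2 = 2^{k+1} + 4 − 2 = 2^{k+1} + 2.
This completes the inductive step, so S_m = 2^m + 2 for all m ≥ 1.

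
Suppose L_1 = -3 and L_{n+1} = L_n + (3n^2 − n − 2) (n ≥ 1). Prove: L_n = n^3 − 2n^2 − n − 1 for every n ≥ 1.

Base case: L_1 = -3, and 1^3 − 2·1^2 − 1 − 1 = -3.
Assume L_k = k^3 − 2k^2 − k − 1.
Then L_{k+1} = L_k + (3k^2 − k − 2) = (k^3 − 2k^2 − k − 1) + (3k^2 − k − 2) = k^3 + k^2 − 2k − 3,
and (k+1)^3 − 2·(k+1)^2 − (k+1) − 1 = k^3 + k^2 − 2k − 3.
Hence L_n = n^3 − 2n^2 − n − 1 for every n ≥ 1, by induction.

L_n = n^3 − 2n^2 − n − 1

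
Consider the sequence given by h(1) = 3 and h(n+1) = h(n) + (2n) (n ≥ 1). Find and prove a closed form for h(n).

Claim: h(n) = n^2 − n + 3.

Base case: h(1) = 3, and 1^2 − 1 + 3 = 3.
Assume h(j) = j^2 − j + 3.
Then h(j+1) = h(j) + (2j) = (j^2 − j + 3) + (2j) = j^2 + j + 3,
and (j+1)^2 − (j+1) + 3 = j^2 + j + 3.
Hence h(n) = n^2 − n + 3 for every n ≥ 1, by induction.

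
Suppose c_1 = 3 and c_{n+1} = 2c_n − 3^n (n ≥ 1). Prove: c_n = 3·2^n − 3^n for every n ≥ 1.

Base case: c_1 = 3, and 3·2^1 − 3^1 = 6 − 3 = 3.
Assume c_j = 3·2^j − 3^j for some j ≥ 1.
Then c_{j+1} = 2c_j − 3^j = 2·(3·2^j − 3^j) − 3^j = 3·2^{j+1} − 2·3^j − 3^j = 3·2^{j+1} − 3·3^j = 3·2^{j+1} − 3^{j+1}.
Hence c_n = 3·2^n − 3^n for every n ≥ 1, by induction.

c_n = 3·2^n − 3^n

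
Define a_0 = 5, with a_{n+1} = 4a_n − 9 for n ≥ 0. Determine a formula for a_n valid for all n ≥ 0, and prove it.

Claim: a_n = 2·4^n + 3.

Base case: a_0 = 5, and 2·4^0 + 3 = 2 + 3 = 5.
Assume a_r = 2·4^r + 3 for some r ≥ 0.
Then a_{r+1} = 4a_r − 9 = 4·(2·4^r + 3) − 9 = 8·4^r + 12 − 9 = 2·4^{r+1} + 3.
Hence a_n = 2·4^n + 3 for every n ≥ 0, by induction.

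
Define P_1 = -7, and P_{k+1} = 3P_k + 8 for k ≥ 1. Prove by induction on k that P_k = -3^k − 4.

Base case: P_1 = -7, and -3^1 − 4 = -3 − 4 = -7.
Assume P_m = -3^m − 4 for some m ≥ 1.
Then P_{m+1} = 3P_m + 8 = 3·(-3^m − 4) + 8 = -3^{m+1} − 12 + 8 = -3^{m+1} − 4.
By induction, P_k = -3^k − 4 for all k ≥ 1.

P_k = -3^k − 4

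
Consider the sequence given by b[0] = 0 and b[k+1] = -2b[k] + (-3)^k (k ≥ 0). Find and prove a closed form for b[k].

Claim: b[k] = (-2)^k − (-3)^k.

Base case: b[0] = 0, and (-2)^0 − (-3)^0 = 1 − 1 = 0.
Assume b[m] = (-2)^m − (-3)^m for some m ≥ 0.
Then b[m+1] = -2b[m] + (-3)^m = -2·((-2)^m − (-3)^m) + (-3)^m = (-2)^{m+1} + 2·(-3)^m + (-3)^m = (-2)^{m+1} + 3·(-3)^m = (-2)^{m+1} − (-3)^{m+1}.
This completes the inductive step, so b[k] = (-2)^k − (-3)^k for all k ≥ 0.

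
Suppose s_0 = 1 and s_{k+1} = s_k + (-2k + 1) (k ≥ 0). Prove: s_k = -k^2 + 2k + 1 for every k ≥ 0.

Base case: s_0 = 1, and -0^2 + 2·0 + 1 = 1.
Assume s_m = -m^2 + 2m + 1.
Then s_{m+1} = s_m + (-2m + 1) = (-m^2 + 2m + 1) + (-2m + 1) = -m^2 + 2,
and -(m+1)^2 + 2·(m+1) + 1 = -m^2 + 2.
By induction, s_k = -k^2 + 2k + 1 for all k ≥ 0.

s_k = -k^2 + 2k + 1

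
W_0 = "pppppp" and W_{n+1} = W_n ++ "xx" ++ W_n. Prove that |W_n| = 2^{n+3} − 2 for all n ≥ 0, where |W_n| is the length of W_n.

Base case: |W_0| = 6, and 2^{0+3} − 2 = 6.
Assume |W_j| = 2^{j+3} − 2.
Then |W_{j+1}| = |W_j| + 2 + |W_j| = 2|W_j| + 2 = 2(2^{j+3} − 2) + 2 = 2^{j+1+3} − 4 + 2 = 2^{j+1+3} − 2.
By induction, |W_n| = 2^{n+3} − 2 for all n ≥ 0.

|W_n| = 2^{n+3} − 2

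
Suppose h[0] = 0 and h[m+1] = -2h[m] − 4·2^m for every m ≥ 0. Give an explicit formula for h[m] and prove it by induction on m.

Claim: h[m] = (-2)^m − 2^m.

Base case: h[0] = 0, and (-2)^0 − 2^0 = 1 − 1 = 0.
Assume h[r] = (-2)^r − 2^r for some r ≥ 0.
Then h[r+1] = -2h[r] − 4·2^r = -2·((-2)^r − 2^r) − 4·2^r = (-2)^{r+1} + 2·2^r − 4·2^r = (-2)^{r+1} − 2·2^r = (-2)^{r+1} − 2^{r+1}.
Hence h[m] = (-2)^m − 2^m for every m ≥ 0, by induction.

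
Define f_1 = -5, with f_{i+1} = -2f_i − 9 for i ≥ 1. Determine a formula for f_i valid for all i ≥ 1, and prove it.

Claim: f_i = (-2)^i − 3.

Base case: f_1 = -5, and (-2)^1 − 3 = -2 − 3 = -5.
Assume f_k = (-2)^k − 3 for some k ≥ 1.
Then f_{k+1} = -2f_k − 9 = -2·((-2)^k − 3) − 9 = -2·(-2)^k + 6 − 9 = (-2)^{k+1} − 3.
So the formula holds for k+1, and by induction f_i = (-2)^i − 3 for all i ≥ 1.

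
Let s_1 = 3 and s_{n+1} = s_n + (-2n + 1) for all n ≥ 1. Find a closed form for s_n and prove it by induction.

Claim: s_n = -n^2 + 2n + 2.

Base case: s_1 = 3, and -1^2 + 2·1 + 2 = 3.
Assume s_r = -r^2 + 2r + 2.
Then s_{r+1} = s_r + (-2r + 1) = (-r^2 + 2r + 2) + (-2r + 1) = -r^2 + 3,
and -(r+1)^2 + 2·(r+1) + 2 = -r^2 + 3.
By induction, s_n = -n^2 + 2n + 2 for all n ≥ 1.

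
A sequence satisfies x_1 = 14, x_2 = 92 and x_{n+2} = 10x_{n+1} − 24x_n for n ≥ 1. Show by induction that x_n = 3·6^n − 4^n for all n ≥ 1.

Base cases: x_1 = 14 and 3·6^1 − 4^1 = 14; x_2 = 92 and 3·6^2 − 4^2 = 92.
Assume x_j = 3·6^j − 4^j for all 1 ≤ j ≤ r, where r ≥ 2.
Then x_{r+1} = 10x_r − 24x_{r−1} = 10·(3·6^r − 4^r) − 24·(3·6^{r−1} − 4^{r−1}) = 3·(10·6 − 24)6^{r−1} − (10·4 − 24)4^{r−1} = 108·6^{r−1} − 16·4^{r−1} = 3·6^{r+1} − 4^{r+1}.
This completes the inductive step, so x_n = 3·6^n − 4^n for all n ≥ 1.

x_n = 3·6^n − 4^n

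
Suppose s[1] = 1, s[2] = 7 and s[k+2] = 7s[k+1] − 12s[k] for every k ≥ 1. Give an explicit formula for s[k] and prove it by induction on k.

Claim: s[k] = -3^k + 4^k.

Base cases: s[1] = 1 and -3^1 + 4^1 = 1; s[2] = 7 and -3^2 + 4^2 = 7.
Assume s[j] = -3^j + 4^j for all 1 ≤ j ≤ r, where r ≥ 2.
Then s[r+1] = 7s[r] − 12s[r−1] = 7·(-3^r + 4^r) − 12·(-3^{r−1} + 4^{r−1}) = -(7·3 − 12)3^{r−1} + (7·4 − 12)4^{r−1} = -9·3^{r−1} + 16·4^{r−1} = -3^{r+1} + 4^{r+1}.
Hence s[k] = -3^k + 4^k for every k ≥ 1, by strong induction.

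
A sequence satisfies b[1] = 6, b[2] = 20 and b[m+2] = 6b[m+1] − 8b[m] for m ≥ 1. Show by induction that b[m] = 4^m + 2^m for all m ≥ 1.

Base cases: b[1] = 6 and 4^1 + 2^1 = 6; b[2] = 20 and 4^2 + 2^2 = 20.
Assume b[j] = 4^j + 2^j for all 1 ≤ j ≤ r, where r ≥ 2.
Then b[r+1] = 6b[r] − 8b[r−1] = 6·(4^r + 2^r) − 8·(4^{r−1} + 2^{r−1}) = (6·4 − 8)4^{r−1} + (6·2 − 8)2^{r−1} = 16·4^{r−1} + 4·2^{r−1} = 4^{r+1} + 2^{r+1}.
So the formula holds for r+1, and by strong induction b[m] = 4^m + 2^m for all m ≥ 1.

b[m] = 4^m + 2^m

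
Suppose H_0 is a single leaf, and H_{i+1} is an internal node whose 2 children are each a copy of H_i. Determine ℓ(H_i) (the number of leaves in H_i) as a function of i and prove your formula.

Claim: ℓ(H_i) = 2^i.

Base case: ℓ(H_0) = 1, and 2^0 = 1.
Assume ℓ(H_j) = 2^j.
Then ℓ(H_{j+1}) = 2·ℓ(H_j) = 2·2^j = 2^{j+1}.
By induction, ℓ(H_i) = 2^i for all i ≥ 0.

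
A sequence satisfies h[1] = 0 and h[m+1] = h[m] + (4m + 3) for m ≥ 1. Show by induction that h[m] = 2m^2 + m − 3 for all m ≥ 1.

Base case: h[1] = 0, and 2·1^2 + 1 − 3 = 0.
Assume h[r] = 2r^2 + r − 3.
Then h[r+1] = h[r] + (4r + 3) = (2r^2 + r − 3) + (4r + 3) = 2r^2 + 5r,
and 2·(r+1)^2 + (r+1) − 3 = 2r^2 + 5r.
By induction, h[m] = 2m^2 + m − 3 for all m ≥ 1.

h[m] = 2m^2 + m − 3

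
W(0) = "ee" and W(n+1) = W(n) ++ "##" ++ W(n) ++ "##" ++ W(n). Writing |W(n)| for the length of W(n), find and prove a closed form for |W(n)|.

Claim: |W(n)| = 4·3^n − 2.

Base case: |W(0)| = 2, and 4·3^0 − 2 = 2.
Assume |W(m)| = 4·3^m − 2.
Then |W(m+1)| = 3|W(m)| + 4 = 3(4·3^m − 2) + 4 = 4·3^{m+1} − 6 + 4 = 4·3^{m+1} − 2.
This completes the inductive step, so |W(n)| = 4·3^n − 2 for all n ≥ 0.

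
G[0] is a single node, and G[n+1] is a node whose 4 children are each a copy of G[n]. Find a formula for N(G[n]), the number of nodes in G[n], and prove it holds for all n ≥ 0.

Claim: N(G[n]) = (4^{n+1} − 1)/3.

Base case: N(G[0]) = 1, and (4^{0+1} − 1)/3 = 1.
Assume N(G[k]) = (4^{k+1} − 1)/3.
Then N(G[k+1]) = 1 + 4N(G[k]) = 1 + 4·(4^{k+1} − 1)/3 = 1 + (4^{k+2} − 4)/3 = (3 + 4^{k+2} − 4)/3 = (4^{k+2} − 1)/3.
By induction, N(G[n]) = (4^{n+1} − 1)/3 for all n ≥ 0.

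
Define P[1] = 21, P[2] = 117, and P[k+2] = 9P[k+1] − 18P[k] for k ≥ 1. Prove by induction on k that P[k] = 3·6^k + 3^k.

Base cases: P[1] = 21 and 3·6^1 + 3^1 = 21; P[2] = 117 and 3·6^2 + 3^2 = 117.
Assume P[j] = 3·6^j + 3^j for all 1 ≤ j ≤ r, where r ≥ 2.
Then P[r+1] = 9P[r] − 18P[r−1] = 9·(3·6^r + 3^r) − 18·(3·6^{r−1} + 3^{r−1}) = 3·(9·6 − 18)6^{r−1} + (9·3 − 18)3^{r−1} = 108·6^{r−1} + 9·3^{r−1} = 3·6^{r+1} + 3^{r+1}.
Hence P[k] = 3·6^k + 3^k for every k ≥ 1, by strong induction.

P[k] = 3·6^k + 3^k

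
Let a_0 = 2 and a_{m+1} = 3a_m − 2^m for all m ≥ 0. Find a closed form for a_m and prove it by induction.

Claim: a_m = 3^m + 2^m.

Base case: a_0 = 2, and 3^0 + 2^0 = 1 + 1 = 2.
Assume a_r = 3^r + 2^r for some r ≥ 0.
Then a_{r+1} = 3a_r − 2^r = 3·(3^r + 2^r) − 2^r = 3^{r+1} + 3·2^r − 2^r = 3^{r+1} + 2·2^r = 3^{r+1} + 2^{r+1}.
This completes the inductive step, so a_m = 3^m + 2^m for all m ≥ 0.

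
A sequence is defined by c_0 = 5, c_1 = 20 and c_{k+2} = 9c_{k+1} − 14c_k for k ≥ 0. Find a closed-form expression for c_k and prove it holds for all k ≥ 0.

Claim: c_k = 3·2^k + 2·7^k.

Base cases: c_0 = 5 and 3·2^0 + 2·7^0 = 5; c_1 = 20 and 3·2^1 + 2·7^1 = 20.
Assume c_j = 3·2^j + 2·7^j for all 0 ≤ j ≤ r, where r ≥ 1.
Then c_{r+1} = 9c_r − 14c_{r−1} = 9·(3·2^r + 2·7^r) − 14·(3·2^{r−1} + 2·7^{r−1}) = 3·(9·2 − 14)2^{r−1} + 2·(9·7 − 14)7^{r−1} = 12·2^{r−1} + 98·7^{r−1} = 3·2^{r+1} + 2·7^{r+1}.
So the formula holds for r+1, and by strong induction c_k = 3·2^k + 2·7^k for all k ≥ 0.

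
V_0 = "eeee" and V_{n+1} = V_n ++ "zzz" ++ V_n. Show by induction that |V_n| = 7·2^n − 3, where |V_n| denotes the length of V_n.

Base case: |V_0| = 4, and 7·2^0 − 3 = 4.
Assume |V_j| = 7·2^j − 3.
Then |V_{j+1}| = |V_j| + 3 + |V_j| = 2|V_j| + 3 = 2(7·2^j − 3) + 3 = 7·2^{j+1} − 6 + 3 = 7·2^{j+1} − 3.
Hence |V_n| = 7·2^n − 3 for every n ≥ 0, by induction.

|V_n| = 7·2^n − 3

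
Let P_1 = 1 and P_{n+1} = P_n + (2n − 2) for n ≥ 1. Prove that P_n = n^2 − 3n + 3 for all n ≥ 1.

Base case: P_1 = 1, and 1^2 − 3·1 + 3 = 1.
Assume P_m = m^2 − 3m + 3.
Then P_{m+1} = P_m + (2m − 2) = (m^2 − 3m + 3) + (2m − 2) = m^2 − m + 1,
and (m+1)^2 − 3·(m+1) + 3 = m^2 − m + 1.
This completes the inductive step, so P_n = n^2 − 3n + 3 for all n ≥ 1.

P_n = n^2 − 3n + 3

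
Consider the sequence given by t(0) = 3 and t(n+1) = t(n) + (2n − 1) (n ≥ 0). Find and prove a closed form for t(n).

Claim: t(n) = n^2 − 2n + 3.

Base case: t(0) = 3, and 0^2 − 2·0 + 3 = 3.
Assume t(r) = r^2 − 2r + 3.
Then t(r+1) = t(r) + (2r − 1) = (r^2 − 2r + 3) + (2r − 1) = r^2 + 2,
and (r+1)^2 − 2·(r+1) + 3 = r^2 + 2.
By induction, t(n) = n^2 − 2n + 3 for all n ≥ 0.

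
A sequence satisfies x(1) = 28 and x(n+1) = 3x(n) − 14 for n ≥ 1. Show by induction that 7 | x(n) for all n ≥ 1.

Base case: x(1) = 28 = 7·4, so 7 | x(1).
Assume 7 | x(j), so x(j) = 7t for some integer t.
Then x(j+1) = 3x(j) − 14 = 3·(7t) − 14 = 7(3t − 2), so 7 | x(j+1).
By induction, 7 | x(n) for all n ≥ 1.

7 | x(n)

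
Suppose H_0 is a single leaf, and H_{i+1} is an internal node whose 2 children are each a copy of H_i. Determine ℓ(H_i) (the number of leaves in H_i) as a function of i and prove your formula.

Claim: ℓ(H_i) = 2^i.

Base case: ℓ(H_0) = 1, and 2^0 = 1.
Assume ℓ(H_m) = 2^m.
Then ℓ(H_{m+1}) = 2·ℓ(H_m) = 2·2^m = 2^{m+1}.
Hence ℓ(H_i) = 2^i for every i ≥ 0, by induction.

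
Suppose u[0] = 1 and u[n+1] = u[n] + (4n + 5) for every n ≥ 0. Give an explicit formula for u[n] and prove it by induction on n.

Claim: u[n] = 2n^2 + 3n + 1.

Base case: u[0] = 1, and 2·0^2 + 3·0 + 1 = 1.
Assume u[r] = 2r^2 + 3r + 1.
Then u[r+1] = u[r] + (4r + 5) = (2r^2 + 3r + 1) + (4r + 5) = 2r^2 + 7r + 6,
and 2·(r+1)^2 + 3·(r+1) + 1 = 2r^2 + 7r + 6.
This completes the inductive step, so u[n] = 2n^2 + 3n + 1 for all n ≥ 0.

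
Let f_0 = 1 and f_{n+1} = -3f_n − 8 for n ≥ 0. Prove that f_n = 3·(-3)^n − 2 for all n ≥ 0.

Base case: f_0 = 1, and 3·(-3)^0 − 2 = 3 − 2 = 1.
Assume f_j = 3·(-3)^j − 2 for some j ≥ 0.
Then f_{j+1} = -3f_j − 8 = -3·(3·(-3)^j − 2) − 8 = -9·(-3)^j + 6 − 8 = 3·(-3)^{j+1} − 2.
By induction, f_n = 3·(-3)^n − 2 for all n ≥ 0.

f_n = 3·(-3)^n − 2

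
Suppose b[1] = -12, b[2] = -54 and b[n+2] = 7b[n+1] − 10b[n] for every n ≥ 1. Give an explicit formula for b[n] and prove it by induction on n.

Claim: b[n] = -2^n − 2·5^n.

Base cases: b[1] = -12 and -2^1 − 2·5^1 = -12; b[2] = -54 and -2^2 − 2·5^2 = -54.
Assume b[i] = -2^i − 2·5^i for all 1 ≤ i ≤ j, where j ≥ 2.
Then b[j+1] = 7b[j] − 10b[j−1] = 7·(-2^j − 2·5^j) − 10·(-2^{j−1} − 2·5^{j−1}) = -(7·2 − 10)2^{j−1} − 2·(7·5 − 10)5^{j−1} = -4·2^{j−1} − 50·5^{j−1} = -2^{j+1} − 2·5^{j+1}.
By strong induction, b[n] = -2^n − 2·5^n for all n ≥ 1.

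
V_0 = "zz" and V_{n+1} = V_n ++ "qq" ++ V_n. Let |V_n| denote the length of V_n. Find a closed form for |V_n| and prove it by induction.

Claim: |V_n| = 2^{n+2} − 2.

Base case: |V_0| = 2, and 2^{0+2} − 2 = 2.
Assume |V_r| = 2^{r+2} − 2.
Then |V_{r+1}| = |V_r| + 2 + |V_r| = 2|V_r| + 2 = 2(2^{r+2} − 2) + 2 = 2^{r+3} − 4 + 2 = 2^{r+3} − 2.
So the formula holds for r+1, and by induction |V_n| = 2^{n+2} − 2 for all n ≥ 0.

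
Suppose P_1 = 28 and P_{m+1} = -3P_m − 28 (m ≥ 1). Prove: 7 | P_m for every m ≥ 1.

Base case: P_1 = 28 = 7·4, so 7 | P_1.
Assume 7 | P_j, so P_j = 7t for some integer t.
Then P_{j+1} = -3P_j − 28 = -3·(7t) − 28 = 7(-3t − 4), so 7 | P_{j+1}.
So the property holds for j+1, and by induction 7 | P_m for all m ≥ 1.

7 | P_m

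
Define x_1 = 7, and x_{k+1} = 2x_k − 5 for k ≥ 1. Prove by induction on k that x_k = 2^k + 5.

Base case: x_1 = 7, and 2^1 + 5 = 2 + 5 = 7.
Assume x_j = 2^j + 5 for some j ≥ 1.
Then x_{j+1} = 2x_j − 5 = 2·(2^j + 5) − 5 = 2^{j+1} + 10 − 5 = 2^{j+1} + 5.
This completes the inductive step, so x_k = 2^k + 5 for all k ≥ 1.

x_k = 2^k + 5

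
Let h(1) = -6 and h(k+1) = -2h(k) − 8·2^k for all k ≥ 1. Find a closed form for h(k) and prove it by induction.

Claim: h(k) = (-2)^k − 2·2^k.

Base case: h(1) = -6, and (-2)^1 − 2·2^1 = -2 − 4 = -6.
Assume h(j) = (-2)^j − 2·2^j for some j ≥ 1.
Then h(j+1) = -2h(j) − 8·2^j = -2·((-2)^j − 2·2^j) − 8·2^j = (-2)^{j+1} + 4·2^j − 8·2^j = (-2)^{j+1} − 4·2^j = (-2)^{j+1} − 2·2^{j+1}.
This completes the inductive step, so h(k) = (-2)^k − 2·2^k for all k ≥ 1.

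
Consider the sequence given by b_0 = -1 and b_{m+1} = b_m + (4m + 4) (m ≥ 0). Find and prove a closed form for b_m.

Claim: b_m = 2m^2 + 2m − 1.

Base case: b_0 = -1, and 2·0^2 + 2·0 − 1 = -1.
Assume b_r = 2r^2 + 2r − 1.
Then b_{r+1} = b_r + (4r + 4) = (2r^2 + 2r − 1) + (4r + 4) = 2r^2 + 6r + 3,
and 2·(r+1)^2 + 2·(r+1) − 1 = 2r^2 + 6r + 3.
This completes the inductive step, so b_m = 2m^2 + 2m − 1 for all m ≥ 0.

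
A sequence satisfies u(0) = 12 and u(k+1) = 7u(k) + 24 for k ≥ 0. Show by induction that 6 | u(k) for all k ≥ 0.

Base case: u(0) = 12 = 6·2, so 6 | u(0).
Assume 6 | u(j), so u(j) = 6t for some integer t.
Then u(j+1) = 7u(j) + 24 = 7·(6t) + 24 = 6(7t + 4), so 6 | u(j+1).
Hence 6 | u(k) for every k ≥ 0, by induction.

6 | u(k)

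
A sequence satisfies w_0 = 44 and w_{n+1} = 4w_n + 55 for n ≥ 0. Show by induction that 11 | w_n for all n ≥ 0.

Base case: w_0 = 44 = 11·4, so 11 | w_0.
Assume 11 | w_m, so w_m = 11t for some integer t.
Then w_{m+1} = 4w_m + 55 = 4·(11t) + 55 = 11(4t + 5), so 11 | w_{m+1}.
This completes the inductive step, so 11 | w_n for all n ≥ 0.

11 | w_n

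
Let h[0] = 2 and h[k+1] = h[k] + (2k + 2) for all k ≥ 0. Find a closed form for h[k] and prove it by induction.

Claim: h[k] = k^2 + k + 2.

Base case: h[0] = 2, and 0^2 + 0 + 2 = 2.
Assume h[j] = j^2 + j + 2.
Then h[j+1] = h[j] + (2j + 2) = (j^2 + j + 2) + (2j + 2) = j^2 + 3j + 4,
and (j+1)^2 + (j+1) + 2 = j^2 + 3j + 4.
Hence h[k] = k^2 + k + 2 for every k ≥ 0, by induction.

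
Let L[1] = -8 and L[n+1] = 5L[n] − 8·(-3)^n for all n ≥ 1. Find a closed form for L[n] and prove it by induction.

Claim: L[n] = -5^n + (-3)^n.

Base case: L[1] = -8, and -5^1 + (-3)^1 = -5 − 3 = -8.
Assume L[r] = -5^r + (-3)^r for some r ≥ 1.
Then L[r+1] = 5L[r] − 8·(-3)^r = 5·(-5^r + (-3)^r) − 8·(-3)^r = -5^{r+1} + 5·(-3)^r − 8·(-3)^r = -5^{r+1} − 3·(-3)^r = -5^{r+1} + (-3)^{r+1}.
This completes the inductive step, so L[n] = -5^n + (-3)^n for all n ≥ 1.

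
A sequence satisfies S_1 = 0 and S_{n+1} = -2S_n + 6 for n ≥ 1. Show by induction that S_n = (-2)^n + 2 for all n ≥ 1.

Base case: S_1 = 0, and (-2)^1 + 2 = -2 + 2 = 0.
Assume S_k = (-2)^k + 2 for some k ≥ 1.
Then S_{k+1} = -2S_k + 6 = -2·((-2)^k + 2) + 6 = -2·(-2)^k − 4 + 6 = (-2)^{k+1} + 2.
So the formula holds for k+1, and by induction S_n = (-2)^n + 2 for all n ≥ 1.

S_n = (-2)^n + 2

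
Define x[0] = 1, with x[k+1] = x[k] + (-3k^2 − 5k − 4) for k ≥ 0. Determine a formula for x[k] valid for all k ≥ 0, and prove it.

Claim: x[k] = -k^3 − k^2 − 2k + 1.

Base case: x[0] = 1, and -0^3 − 0^2 − 2·0 + 1 = 1.
Assume x[j] = -j^3 − j^2 − 2j + 1.
Then x[j+1] = x[j] + (-3j^2 − 5j − 4) = (-j^3 − j^2 − 2j + 1) + (-3j^2 − 5j − 4) = -j^3 − 4j^2 − 7j − 3,
and -(j+1)^3 − (j+1)^2 − 2·(j+1) + 1 = -j^3 − 4j^2 − 7j − 3.
Hence x[k] = -k^3 − k^2 − 2k + 1 for every k ≥ 0, by induction.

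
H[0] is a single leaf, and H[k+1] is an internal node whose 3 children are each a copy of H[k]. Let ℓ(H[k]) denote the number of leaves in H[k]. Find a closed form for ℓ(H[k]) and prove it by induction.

Claim: ℓ(H[k]) = 3^k.

Base case: ℓ(H[0]) = 1, and 3^0 = 1.
Assume ℓ(H[r]) = 3^r.
Then ℓ(H[r+1]) = 3·ℓ(H[r]) = 3·3^r = 3^{r+1}.
So the formula holds for r+1, and by induction ℓ(H[k]) = 3^k for all k ≥ 0.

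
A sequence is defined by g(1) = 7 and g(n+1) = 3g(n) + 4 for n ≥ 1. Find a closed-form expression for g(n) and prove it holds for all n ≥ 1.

Claim: g(n) = 3^{n+1} − 2.

Base case: g(1) = 7, and 3^{1+1} − 2 = 9 − 2 = 7.
Assume g(k) = 3^{k+1} − 2 for some k ≥ 1.
Then g(k+1) = 3g(k) + 4 = 3·(3^{k+1} − 2) + 4 = 3^{k+2} − 6 + 4 = 3^{k+2} − 2.
Hence g(n) = 3^{n+1} − 2 for every n ≥ 1, by induction.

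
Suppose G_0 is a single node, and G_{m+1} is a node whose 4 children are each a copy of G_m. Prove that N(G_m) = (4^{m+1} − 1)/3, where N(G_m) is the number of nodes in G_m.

Base case: N(G_0) = 1, and (4^{0+1} − 1)/3 = 1.
Assume N(G_k) = (4^{k+1} − 1)/3.
Then N(G_{k+1}) = 1 + 4N(G_k) = 1 + 4·(4^{k+1} − 1)/3 = 1 + (4^{k+2} − 4)/3 = (3 + 4^{k+2} − 4)/3 = (4^{k+2} − 1)/3.
So the formula holds for k+1, and by induction N(G_m) = (4^{m+1} − 1)/3 for all m ≥ 0.

N(G_m) = (4^{m+1} − 1)/3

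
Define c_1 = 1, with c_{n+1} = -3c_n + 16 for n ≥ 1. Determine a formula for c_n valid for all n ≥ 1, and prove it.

Claim: c_n = (-3)^n + 4.

Base case: c_1 = 1, and (-3)^1 + 4 = -3 + 4 = 1.
Assume c_r = (-3)^r + 4 for some r ≥ 1.
Then c_{r+1} = -3c_r + 16 = -3·((-3)^r + 4) + 16 = -3·(-3)^r − 12 + 16 = (-3)^{r+1} + 4.
This completes the inductive step, so c_n = (-3)^n + 4 for all n ≥ 1.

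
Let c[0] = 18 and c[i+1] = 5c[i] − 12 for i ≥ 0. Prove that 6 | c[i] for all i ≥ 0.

Base case: c[0] = 18 = 6·3, so 6 | c[0].
Assume 6 | c[m], so c[m] = 6t for some integer t.
Then c[m+1] = 5c[m] − 12 = 5·(6t) − 12 = 6(5t − 2), so 6 | c[m+1].
So the property holds for m+1, and by induction 6 | c[i] for all i ≥ 0.

6 | c[i]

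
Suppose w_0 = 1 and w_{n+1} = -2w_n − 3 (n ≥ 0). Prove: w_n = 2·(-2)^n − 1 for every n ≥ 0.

Base case: w_0 = 1, and 2·(-2)^0 − 1 = 2 − 1 = 1.
Assume w_j = 2·(-2)^j − 1 for some j ≥ 0.
Then w_{j+1} = -2w_j − 3 = -2·(2·(-2)^j − 1) − 3 = -4·(-2)^j + 2 − 3 = 2·(-2)^{j+1} − 1.
By induction, w_n = 2·(-2)^n − 1 for all n ≥ 0.

w_n = 2·(-2)^n − 1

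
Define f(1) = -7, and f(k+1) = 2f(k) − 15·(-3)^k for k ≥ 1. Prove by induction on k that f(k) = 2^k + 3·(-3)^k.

Base case: f(1) = -7, and 2^1 + 3·(-3)^1 = 2 − 9 = -7.
Assume f(j) = 2^j + 3·(-3)^j for some j ≥ 1.
Then f(j+1) = 2f(j) − 15·(-3)^j = 2·(2^j + 3·(-3)^j) − 15·(-3)^j = 2^{j+1} + 6·(-3)^j − 15·(-3)^j = 2^{j+1} − 9·(-3)^j = 2^{j+1} + 3·(-3)^{j+1}.
Hence f(k) = 2^k + 3·(-3)^k for every k ≥ 1, by induction.

f(k) = 2^k + 3·(-3)^k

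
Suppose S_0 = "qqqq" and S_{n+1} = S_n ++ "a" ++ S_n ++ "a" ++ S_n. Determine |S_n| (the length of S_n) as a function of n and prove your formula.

Claim: |S_n| = 5·3^n − 1.

Base case: |S_0| = 4, and 5·3^0 − 1 = 4.
Assume |S_j| = 5·3^j − 1.
Then |S_{j+1}| = 3|S_j| + 2 = 3(5·3^j − 1) + 2 = 5·3^{j+1} − 3 + 2 = 5·3^{j+1} − 1.
By induction, |S_n| = 5·3^n − 1 for all n ≥ 0.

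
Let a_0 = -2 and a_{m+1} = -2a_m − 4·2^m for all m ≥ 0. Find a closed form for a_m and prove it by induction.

Claim: a_m = -(-2)^m − 2^m.

Base case: a_0 = -2, and -(-2)^0 − 2^0 = -1 − 1 = -2.
Assume a_j = -(-2)^j − 2^j for some j ≥ 0.
Then a_{j+1} = -2a_j − 4·2^j = -2·(-(-2)^j − 2^j) − 4·2^j = -(-2)^{j+1} + 2·2^j − 4·2^j = -(-2)^{j+1} − 2·2^j = -(-2)^{j+1} − 2^{j+1}.
By induction, a_m = -(-2)^m − 2^m for all m ≥ 0.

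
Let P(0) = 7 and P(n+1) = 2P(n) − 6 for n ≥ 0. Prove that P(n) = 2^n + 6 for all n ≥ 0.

Base case: P(0) = 7, and 2^0 + 6 = 1 + 6 = 7.
Assume P(m) = 2^m + 6 for some m ≥ 0.
Then P(m+1) = 2P(m) − 6 = 2·(2^m + 6) − 6 = 2^{m+1} + 12 − 6 = 2^{m+1} + 6.
This completes the inductive step, so P(n) = 2^n + 6 for all n ≥ 0.

P(n) = 2^n + 6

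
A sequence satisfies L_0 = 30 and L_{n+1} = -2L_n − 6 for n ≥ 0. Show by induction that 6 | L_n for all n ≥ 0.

Base case: L_0 = 30 = 6·5, so 6 | L_0.
Assume 6 | L_m, so L_m = 6t for some integer t.
Then L_{m+1} = -2L_m − 6 = -2·(6t) − 6 = 6(-2t − 1), so 6 | L_{m+1}.
By induction, 6 | L_n for all n ≥ 0.

6 | L_n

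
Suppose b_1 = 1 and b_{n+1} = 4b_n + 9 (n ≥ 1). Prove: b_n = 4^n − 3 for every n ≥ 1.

Base case: b_1 = 1, and 4^1 − 3 = 4 − 3 = 1.
Assume b_r = 4^r − 3 for some r ≥ 1.
Then b_{r+1} = 4b_r + 9 = 4·(4^r − 3) + 9 = 4^{r+1} − 12 + 9 = 4^{r+1} − 3.
This completes the inductive step, so b_n = 4^n − 3 for all n ≥ 1.

b_n = 4^n − 3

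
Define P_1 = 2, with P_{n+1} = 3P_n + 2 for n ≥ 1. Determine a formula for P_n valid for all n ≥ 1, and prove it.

Claim: P_n = 3^n − 1.

Base case: P_1 = 2, and 3^1 − 1 = 3 − 1 = 2.
Assume P_j = 3^j − 1 for some j ≥ 1.
Then P_{j+1} = 3P_j + 2 = 3·(3^j − 1) + 2 = 3^{j+1} − 3 + 2 = 3^{j+1} − 1.
This completes the inductive step, so P_n = 3^n − 1 for all n ≥ 1.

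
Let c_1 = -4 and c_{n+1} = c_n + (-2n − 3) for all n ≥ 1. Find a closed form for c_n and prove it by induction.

Claim: c_n = -n^2 − 2n − 1.

Base case: c_1 = -4, and -1^2 − 2·1 − 1 = -4.
Assume c_k = -k^2 − 2k − 1.
Then c_{k+1} = c_k + (-2k − 3) = (-k^2 − 2k − 1) + (-2k − 3) = -k^2 − 4k − 4,
and -(k+1)^2 − 2·(k+1) − 1 = -k^2 − 4k − 4.
By induction, c_n = -n^2 − 2n − 1 for all n ≥ 1.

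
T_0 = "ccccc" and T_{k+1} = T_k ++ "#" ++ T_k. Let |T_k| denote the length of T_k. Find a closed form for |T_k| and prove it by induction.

Claim: |T_k| = 6·2^k − 1.

Base case: |T_0| = 5, and 6·2^0 − 1 = 5.
Assume |T_m| = 6·2^m − 1.
Then |T_{m+1}| = |T_m| + 1 + |T_m| = 2|T_m| + 1 = 2(6·2^m − 1) + 1 = 6·2^{m+1} − 2 + 1 = 6·2^{m+1} − 1.
This completes the inductive step, so |T_k| = 6·2^k − 1 for all k ≥ 0.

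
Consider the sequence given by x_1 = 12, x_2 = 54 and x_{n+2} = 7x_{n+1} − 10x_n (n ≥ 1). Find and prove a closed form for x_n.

Claim: x_n = 2·5^n + 2^n.

Base cases: x_1 = 12 and 2·5^1 + 2^1 = 12; x_2 = 54 and 2·5^2 + 2^2 = 54.
Assume x_j = 2·5^j + 2^j for all 1 ≤ j ≤ k, where k ≥ 2.
Then x_{k+1} = 7x_k − 10x_{k−1} = 7·(2·5^k + 2^k) − 10·(2·5^{k−1} + 2^{k−1}) = 2·(7·5 − 10)5^{k−1} + (7·2 − 10)2^{k−1} = 50·5^{k−1} + 4·2^{k−1} = 2·5^{k+1} + 2^{k+1}.
By strong induction, x_n = 2·5^n + 2^n for all n ≥ 1.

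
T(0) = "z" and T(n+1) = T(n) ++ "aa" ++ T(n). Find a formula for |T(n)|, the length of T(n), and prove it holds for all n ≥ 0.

Claim: |T(n)| = 3·2^n − 2.

Base case: |T(0)| = 1, and 3·2^0 − 2 = 1.
Assume |T(r)| = 3·2^r − 2.
Then |T(r+1)| = |T(r)| + 2 + |T(r)| = 2|T(r)| + 2 = 2(3·2^r − 2) + 2 = 3·2^{r+1} − 4 + 2 = 3·2^{r+1} − 2.
This completes the inductive step, so |T(n)| = 3·2^n − 2 for all n ≥ 0.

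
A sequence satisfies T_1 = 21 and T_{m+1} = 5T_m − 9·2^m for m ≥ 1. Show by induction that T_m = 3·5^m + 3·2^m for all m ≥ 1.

Base case: T_1 = 21, and 3·5^1 + 3·2^1 = 15 + 6 = 21.
Assume T_j = 3·5^j + 3·2^j for some j ≥ 1.
Then T_{j+1} = 5T_j − 9·2^j = 5·(3·5^j + 3·2^j) − 9·2^j = 3·5^{j+1} + 15·2^j − 9·2^j = 3·5^{j+1} + 6·2^j = 3·5^{j+1} + 3·2^{j+1}.
Hence T_m = 3·5^m + 3·2^m for every m ≥ 1, by induction.

T_m = 3·5^m + 3·2^m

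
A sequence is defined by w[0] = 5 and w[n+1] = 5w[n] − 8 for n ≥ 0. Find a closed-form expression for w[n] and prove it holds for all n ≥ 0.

Claim: w[n] = 3·5^n + 2.

Base case: w[0] = 5, and 3·5^0 + 2 = 3 + 2 = 5.
Assume w[k] = 3·5^k + 2 for some k ≥ 0.
Then w[k+1] = 5w[k] − 8 = 5·(3·5^k + 2) − 8 = 15·5^k + 10 − 8 = 3·5^{k+1} + 2.
This completes the inductive step, so w[n] = 3·5^n + 2 for all n ≥ 0.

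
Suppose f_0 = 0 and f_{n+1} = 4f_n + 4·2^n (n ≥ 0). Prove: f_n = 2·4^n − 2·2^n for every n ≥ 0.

Base case: f_0 = 0, and 2·4^0 − 2·2^0 = 2 − 2 = 0.
Assume f_m = 2·4^m − 2·2^m for some m ≥ 0.
Then f_{m+1} = 4f_m + 4·2^m = 4·(2·4^m − 2·2^m) + 4·2^m = 2·4^{m+1} − 8·2^m + 4·2^m = 2·4^{m+1} − 4·2^m = 2·4^{m+1} − 2·2^{m+1}.
This completes the inductive step, so f_n = 2·4^n − 2·2^n for all n ≥ 0.

f_n = 2·4^n − 2·2^n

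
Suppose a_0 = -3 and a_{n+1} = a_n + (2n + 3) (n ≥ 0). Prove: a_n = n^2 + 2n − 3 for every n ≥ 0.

Base case: a_0 = -3, and 0^2 + 2·0 − 3 = -3.
Assume a_r = r^2 + 2r − 3.
Then a_{r+1} = a_r + (2r + 3) = (r^2 + 2r − 3) + (2r + 3) = r^2 + 4r,
and (r+1)^2 + 2·(r+1) − 3 = r^2 + 4r.
Hence a_n = n^2 + 2n − 3 for every n ≥ 0, by induction.

a_n = n^2 + 2n − 3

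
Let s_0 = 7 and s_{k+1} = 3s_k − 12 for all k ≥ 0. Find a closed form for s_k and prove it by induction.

Claim: s_k = 3^k + 6.

Base case: s_0 = 7, and 3^0 + 6 = 1 + 6 = 7.
Assume s_r = 3^r + 6 for some r ≥ 0.
Then s_{r+1} = 3s_r − 12 = 3·(3^r + 6) − 12 = 3^{r+1} + 18 − 12 = 3^{r+1} + 6.
So the formula holds for r+1, and by induction s_k = 3^k + 6 for all k ≥ 0.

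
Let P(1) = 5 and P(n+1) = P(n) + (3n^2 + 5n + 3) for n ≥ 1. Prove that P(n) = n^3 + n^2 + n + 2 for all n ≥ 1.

Base case: P(1) = 5, and 1^3 + 1^2 + 1 + 2 = 5.
Assume P(k) = k^3 + k^2 + k + 2.
Then P(k+1) = P(k) + (3k^2 + 5k + 3) = (k^3 + k^2 + k + 2) + (3k^2 + 5k + 3) = k^3 + 4k^2 + 6k + 5,
and (k+1)^3 + (k+1)^2 + (k+1) + 2 = k^3 + 4k^2 + 6k + 5.
Hence P(n) = n^3 + n^2 + n + 2 for every n ≥ 1, by induction.

P(n) = n^3 + n^2 + n + 2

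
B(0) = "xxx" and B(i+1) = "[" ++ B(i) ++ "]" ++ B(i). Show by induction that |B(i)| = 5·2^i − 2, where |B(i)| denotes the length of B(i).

Base case: |B(0)| = 3, and 5·2^0 − 2 = 3.
Assume |B(r)| = 5·2^r − 2.
Then |B(r+1)| = 1 + |B(r)| + 1 + |B(r)| = 2|B(r)| + 2 = 2(5·2^r − 2) + 2 = 5·2^{r+1} − 4 + 2 = 5·2^{r+1} − 2.
By induction, |B(i)| = 5·2^i − 2 for all i ≥ 0.

|B(i)| = 5·2^i − 2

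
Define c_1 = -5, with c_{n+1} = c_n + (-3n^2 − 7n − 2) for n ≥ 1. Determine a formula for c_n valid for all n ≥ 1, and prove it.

Claim: c_n = -n^3 − 2n^2 + n − 3.

Base case: c_1 = -5, and -1^3 − 2·1^2 + 1 − 3 = -5.
Assume c_m = -m^3 − 2m^2 + m − 3.
Then c_{m+1} = c_m + (-3m^2 − 7m − 2) = (-m^3 − 2m^2 + m − 3) + (-3m^2 − 7m − 2) = -m^3 − 5m^2 − 6m − 5,
and -(m+1)^3 − 2·(m+1)^2 + (m+1) − 3 = -m^3 − 5m^2 − 6m − 5.
By induction, c_n = -n^3 − 2n^2 + n − 3 for all n ≥ 1.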